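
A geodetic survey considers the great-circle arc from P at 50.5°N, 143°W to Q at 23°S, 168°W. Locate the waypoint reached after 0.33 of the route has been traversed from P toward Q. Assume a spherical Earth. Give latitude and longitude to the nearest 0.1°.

≈ 26.6°N, 154.0°W

Convert each endpoint to a unit vector on the sphere (x = cos φ cos λ, y = cos φ sin λ, z = sin φ).
The central angle between the endpoints is δ = arccos(p₁·p₂) ≈ 1.340 rad (76.8°).
Interpolate at f = 0.33 with slerp weights a = sin((1−f)δ)/sin δ ≈ 0.803, b = sin(fδ)/sin δ ≈ 0.440.
p = a·p₁ + b·p₂ ≈ (-0.804, -0.392, 0.448); φ = arcsin(p_z) ≈ 26.62°, λ = atan2(p_y, p_x) ≈ -154.03°.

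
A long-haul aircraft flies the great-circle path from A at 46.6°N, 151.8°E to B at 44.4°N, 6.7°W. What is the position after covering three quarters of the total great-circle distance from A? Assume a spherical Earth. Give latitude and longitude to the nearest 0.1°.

Convert each endpoint to a unit vector on the sphere (x = cos φ cos λ, y = cos φ sin λ, z = sin φ).
The central angle between the endpoints is δ = arccos(p₁·p₂) ≈ 1.519 rad (87.0°).
Interpolate at f = 3/4 with slerp weights a = sin((1−f)δ)/sin δ ≈ 0.371, b = sin(fδ)/sin δ ≈ 0.910.
p = a·p₁ + b·p₂ ≈ (0.421, 0.045, 0.906); φ = arcsin(p_z) ≈ 64.97°, λ = atan2(p_y, p_x) ≈ 6.07°.

≈ 65.0°N, 6.1°E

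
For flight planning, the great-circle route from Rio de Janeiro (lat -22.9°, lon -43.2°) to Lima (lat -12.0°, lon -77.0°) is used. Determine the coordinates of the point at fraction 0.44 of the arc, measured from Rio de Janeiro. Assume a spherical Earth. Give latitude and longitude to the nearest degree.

≈ lat -19°, lon -59°

From cos δ = sin φ₁ sin φ₂ + cos φ₁ cos φ₂ cos Δλ, the central angle is δ ≈ 0.592 rad (33.9°).
Interpolate at f = 0.44 with slerp weights a = sin((1−f)δ)/sin δ ≈ 0.583, b = sin(fδ)/sin δ ≈ 0.462.
p = a·p₁ + b·p₂ ≈ (0.493, -0.808, -0.323); φ = arcsin(p_z) ≈ -18.84°, λ = atan2(p_y, p_x) ≈ -58.59°.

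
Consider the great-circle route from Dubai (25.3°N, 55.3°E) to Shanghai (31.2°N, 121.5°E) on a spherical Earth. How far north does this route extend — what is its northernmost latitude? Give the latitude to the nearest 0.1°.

≈ 33.2°N

The great circle lies in the plane with unit normal n̂ = (p₁ × p₂)/|p₁ × p₂|.
Here n̂_z ≈ +0.837; the vertex latitude is φ_max = arccos|n̂_z| ≈ 33.2°.
Check via Clairaut: cos φ_max = |cos φ₁| · sin C = cos(25.3°)·sin(67.7°) ≈ 0.837, again giving ≈ 33.2°.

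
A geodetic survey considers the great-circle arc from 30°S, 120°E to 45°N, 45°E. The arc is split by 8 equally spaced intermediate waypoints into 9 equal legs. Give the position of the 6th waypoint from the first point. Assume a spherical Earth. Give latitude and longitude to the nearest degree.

≈ 23°N, 76°E

Write both endpoints as unit vectors p₁, p₂ with components (cos φ cos λ, cos φ sin λ, sin φ).
The central angle between the endpoints is δ = arccos(p₁·p₂) ≈ 1.767 rad (101.2°).
Interpolate at f = 6/9 with slerp weights a = sin((1−f)δ)/sin δ ≈ 0.566, b = sin(fδ)/sin δ ≈ 0.942.
p = a·p₁ + b·p₂ ≈ (0.226, 0.896, 0.383); φ = arcsin(p_z) ≈ 22.51°, λ = atan2(p_y, p_x) ≈ 75.86°.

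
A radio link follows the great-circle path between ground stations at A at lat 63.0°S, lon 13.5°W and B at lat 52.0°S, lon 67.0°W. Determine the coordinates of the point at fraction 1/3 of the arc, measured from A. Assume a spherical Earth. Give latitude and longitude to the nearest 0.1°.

≈ lat 62.0°S, lon 34.9°W

Write both endpoints as unit vectors p₁, p₂ with components (cos φ cos λ, cos φ sin λ, sin φ).
The central angle between the endpoints is δ = arccos(p₁·p₂) ≈ 0.519 rad (29.7°).
Interpolate at f = 1/3 with slerp weights a = sin((1−f)δ)/sin δ ≈ 0.684, b = sin(fδ)/sin δ ≈ 0.347.
p = a·p₁ + b·p₂ ≈ (0.385, -0.269, -0.883); φ = arcsin(p_z) ≈ -61.97°, λ = atan2(p_y, p_x) ≈ -34.93°.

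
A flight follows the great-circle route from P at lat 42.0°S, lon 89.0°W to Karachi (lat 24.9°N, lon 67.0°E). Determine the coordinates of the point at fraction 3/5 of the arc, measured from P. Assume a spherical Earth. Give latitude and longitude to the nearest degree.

≈ lat 22°S, lon 26°E

Convert each endpoint to a unit vector on the sphere (x = cos φ cos λ, y = cos φ sin λ, z = sin φ).
The central angle between the endpoints is δ = arccos(p₁·p₂) ≈ 2.685 rad (153.8°).
Interpolate at f = 3/5 with slerp weights a = sin((1−f)δ)/sin δ ≈ 1.994, b = sin(fδ)/sin δ ≈ 2.266.
p = a·p₁ + b·p₂ ≈ (0.829, 0.411, -0.380); φ = arcsin(p_z) ≈ -22.33°, λ = atan2(p_y, p_x) ≈ 26.35°.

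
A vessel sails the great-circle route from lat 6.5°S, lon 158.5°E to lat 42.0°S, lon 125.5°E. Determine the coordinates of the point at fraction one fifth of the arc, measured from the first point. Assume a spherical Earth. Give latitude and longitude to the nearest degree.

Convert each endpoint to a unit vector on the sphere (x = cos φ cos λ, y = cos φ sin λ, z = sin φ).
The central angle between the endpoints is δ = arccos(p₁·p₂) ≈ 0.802 rad (46.0°).
Interpolate at f = 1/5 with slerp weights a = sin((1−f)δ)/sin δ ≈ 0.833, b = sin(fδ)/sin δ ≈ 0.222.
p = a·p₁ + b·p₂ ≈ (-0.866, 0.438, -0.243); φ = arcsin(p_z) ≈ -14.06°, λ = atan2(p_y, p_x) ≈ 153.18°.

≈ lat 14°S, lon 153°E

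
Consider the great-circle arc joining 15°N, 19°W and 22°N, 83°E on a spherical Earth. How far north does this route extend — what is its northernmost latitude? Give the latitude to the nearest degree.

≈ 28°N

The great circle lies in the plane with unit normal n̂ = (p₁ × p₂)/|p₁ × p₂|.
Here n̂_z ≈ +0.880; the vertex latitude is φ_max = arccos|n̂_z| ≈ 28.4°.
Check via Clairaut: cos φ_max = |cos φ₁| · sin C = cos(15.0°)·sin(65.6°) ≈ 0.880, again giving ≈ 28.4°.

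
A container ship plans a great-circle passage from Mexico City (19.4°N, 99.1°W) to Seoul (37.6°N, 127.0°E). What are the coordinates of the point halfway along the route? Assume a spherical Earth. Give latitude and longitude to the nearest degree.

≈ (54°N, 154°W)

Convert each endpoint to a unit vector on the sphere (x = cos φ cos λ, y = cos φ sin λ, z = sin φ).
The central angle between the endpoints is δ = arccos(p₁·p₂) ≈ 1.892 rad (108.4°).
Interpolate at f = 1/2 with slerp weights a = sin((1−f)δ)/sin δ ≈ 0.855, b = sin(fδ)/sin δ ≈ 0.855.
p = a·p₁ + b·p₂ ≈ (-0.535, -0.255, 0.805); φ = arcsin(p_z) ≈ 53.65°, λ = atan2(p_y, p_x) ≈ -154.50°.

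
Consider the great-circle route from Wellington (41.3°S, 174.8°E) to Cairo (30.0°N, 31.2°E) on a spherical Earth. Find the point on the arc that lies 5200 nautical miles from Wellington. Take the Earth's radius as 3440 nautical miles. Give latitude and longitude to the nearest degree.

≈ 9°S, 81°E

From cos δ = sin φ₁ sin φ₂ + cos φ₁ cos φ₂ cos Δλ, the central angle is δ ≈ 2.594 rad (148.6°). The total great-circle distance is δ·R ≈ 2.594 × 3440 ≈ 8923 nmi, so the target fraction is f = 5200/8923 ≈ 0.583.
Interpolate at f ≈ 0.583 with slerp weights a = sin((1−f)δ)/sin δ ≈ 1.695, b = sin(fδ)/sin δ ≈ 1.917.
p = a·p₁ + b·p₂ ≈ (0.151, 0.975, -0.161); φ = arcsin(p_z) ≈ -9.24°, λ = atan2(p_y, p_x) ≈ 81.18°.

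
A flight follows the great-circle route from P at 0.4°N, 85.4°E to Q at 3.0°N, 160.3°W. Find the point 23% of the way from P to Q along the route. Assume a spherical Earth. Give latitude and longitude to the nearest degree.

≈ 2°N, 112°E

Convert each endpoint to a unit vector on the sphere (x = cos φ cos λ, y = cos φ sin λ, z = sin φ).
The central angle between the endpoints is δ = arccos(p₁·p₂) ≈ 1.994 rad (114.2°).
Interpolate at f = 0.23 with slerp weights a = sin((1−f)δ)/sin δ ≈ 1.096, b = sin(fδ)/sin δ ≈ 0.485.
p = a·p₁ + b·p₂ ≈ (-0.369, 0.929, 0.033); φ = arcsin(p_z) ≈ 1.89°, λ = atan2(p_y, p_x) ≈ 111.64°.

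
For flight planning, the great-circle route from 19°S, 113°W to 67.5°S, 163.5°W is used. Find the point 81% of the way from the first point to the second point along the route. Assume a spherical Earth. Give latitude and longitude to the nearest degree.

≈ 60°S, 144°W

The haversine formula gives a central angle δ ≈ 1.011 rad (57.9°) between the endpoints.
Interpolate at f = 0.81 with slerp weights a = sin((1−f)δ)/sin δ ≈ 0.225, b = sin(fδ)/sin δ ≈ 0.862.
p = a·p₁ + b·p₂ ≈ (-0.400, -0.290, -0.870); φ = arcsin(p_z) ≈ -60.43°, λ = atan2(p_y, p_x) ≈ -144.05°.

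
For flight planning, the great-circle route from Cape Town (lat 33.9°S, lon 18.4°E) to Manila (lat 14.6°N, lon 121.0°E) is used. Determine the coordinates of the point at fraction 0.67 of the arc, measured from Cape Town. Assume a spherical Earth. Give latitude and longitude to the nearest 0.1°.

≈ lat 5.2°S, lon 90.9°E

Write both endpoints as unit vectors p₁, p₂ with components (cos φ cos λ, cos φ sin λ, sin φ).
The central angle between the endpoints is δ = arccos(p₁·p₂) ≈ 1.892 rad (108.4°).
Interpolate at f = 0.67 with slerp weights a = sin((1−f)δ)/sin δ ≈ 0.616, b = sin(fδ)/sin δ ≈ 1.006.
p = a·p₁ + b·p₂ ≈ (-0.016, 0.996, -0.090); φ = arcsin(p_z) ≈ -5.17°, λ = atan2(p_y, p_x) ≈ 90.93°.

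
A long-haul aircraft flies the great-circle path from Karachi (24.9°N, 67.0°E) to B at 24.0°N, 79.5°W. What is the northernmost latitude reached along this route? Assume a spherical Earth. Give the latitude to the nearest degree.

The great circle lies in the plane with unit normal n̂ = (p₁ × p₂)/|p₁ × p₂|.
Here n̂_z ≈ -0.535; the vertex latitude is φ_max = arccos|n̂_z| ≈ 57.6°.

≈ 58°N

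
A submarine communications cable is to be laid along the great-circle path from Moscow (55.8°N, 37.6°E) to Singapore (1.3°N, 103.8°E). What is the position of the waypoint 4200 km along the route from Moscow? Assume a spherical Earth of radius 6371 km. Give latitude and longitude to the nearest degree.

≈ 33°N, 81°E

From cos δ = sin φ₁ sin φ₂ + cos φ₁ cos φ₂ cos Δλ, the central angle is δ ≈ 1.323 rad (75.8°). The total great-circle distance is δ·R ≈ 1.323 × 6371 ≈ 8427 km, so the target fraction is f = 4200/8427 ≈ 0.498.
Interpolate at f ≈ 0.498 with slerp weights a = sin((1−f)δ)/sin δ ≈ 0.635, b = sin(fδ)/sin δ ≈ 0.632.
p = a·p₁ + b·p₂ ≈ (0.132, 0.831, 0.540); φ = arcsin(p_z) ≈ 32.67°, λ = atan2(p_y, p_x) ≈ 80.96°.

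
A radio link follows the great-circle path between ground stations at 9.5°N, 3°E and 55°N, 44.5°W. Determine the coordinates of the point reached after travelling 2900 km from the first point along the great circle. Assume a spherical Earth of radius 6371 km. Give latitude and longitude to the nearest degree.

≈ 32°N, 12°W

The haversine formula gives a central angle δ ≈ 1.027 rad (58.8°) between the endpoints. The total great-circle distance is δ·R ≈ 1.027 × 6371 ≈ 6543 km, so the target fraction is f = 2900/6543 ≈ 0.443.
Interpolate at f ≈ 0.443 with slerp weights a = sin((1−f)δ)/sin δ ≈ 0.632, b = sin(fδ)/sin δ ≈ 0.514.
p = a·p₁ + b·p₂ ≈ (0.833, -0.174, 0.525); φ = arcsin(p_z) ≈ 31.68°, λ = atan2(p_y, p_x) ≈ -11.79°.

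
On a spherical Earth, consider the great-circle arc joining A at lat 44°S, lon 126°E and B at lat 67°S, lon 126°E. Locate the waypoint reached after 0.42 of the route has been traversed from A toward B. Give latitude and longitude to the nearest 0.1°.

≈ lat 53.7°S, lon 126.0°E

Write both endpoints as unit vectors p₁, p₂ with components (cos φ cos λ, cos φ sin λ, sin φ).
The central angle between the endpoints is δ = arccos(p₁·p₂) ≈ 0.401 rad (23.0°).
Interpolate at f = 0.42 with slerp weights a = sin((1−f)δ)/sin δ ≈ 0.591, b = sin(fδ)/sin δ ≈ 0.429.
p = a·p₁ + b·p₂ ≈ (-0.348, 0.479, -0.806); φ = arcsin(p_z) ≈ -53.66°, λ = atan2(p_y, p_x) ≈ 126.00°.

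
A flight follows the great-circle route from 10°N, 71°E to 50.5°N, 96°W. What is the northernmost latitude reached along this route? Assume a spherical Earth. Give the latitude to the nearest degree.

The great circle lies in the plane with unit normal n̂ = (p₁ × p₂)/|p₁ × p₂|.
Here n̂_z ≈ -0.160; the vertex latitude is φ_max = arccos|n̂_z| ≈ 80.8°.
Check via Clairaut: cos φ_max = |cos φ₁| · sin C = cos(10.0°)·sin(9.4°) ≈ 0.160, again giving ≈ 80.8°.

≈ 81°N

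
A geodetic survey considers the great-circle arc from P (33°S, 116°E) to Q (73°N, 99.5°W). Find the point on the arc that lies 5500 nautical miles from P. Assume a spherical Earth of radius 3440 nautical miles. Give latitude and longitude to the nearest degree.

≈ (56°N, 142°E)

Write both endpoints as unit vectors p₁, p₂ with components (cos φ cos λ, cos φ sin λ, sin φ).
The central angle between the endpoints is δ = arccos(p₁·p₂) ≈ 2.375 rad (136.1°). The total great-circle distance is δ·R ≈ 2.375 × 3440 ≈ 8171 nmi, so the target fraction is f = 5500/8171 ≈ 0.673.
Interpolate at f ≈ 0.673 with slerp weights a = sin((1−f)δ)/sin δ ≈ 1.010, b = sin(fδ)/sin δ ≈ 1.441.
p = a·p₁ + b·p₂ ≈ (-0.441, 0.346, 0.828); φ = arcsin(p_z) ≈ 55.90°, λ = atan2(p_y, p_x) ≈ 141.88°.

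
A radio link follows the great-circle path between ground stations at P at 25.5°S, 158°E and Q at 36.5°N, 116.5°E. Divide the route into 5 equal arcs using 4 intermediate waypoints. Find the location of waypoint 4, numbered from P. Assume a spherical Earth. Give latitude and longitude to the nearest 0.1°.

Convert each endpoint to a unit vector on the sphere (x = cos φ cos λ, y = cos φ sin λ, z = sin φ).
The central angle between the endpoints is δ = arccos(p₁·p₂) ≈ 1.279 rad (73.3°).
Interpolate at f = 4/5 with slerp weights a = sin((1−f)δ)/sin δ ≈ 0.264, b = sin(fδ)/sin δ ≈ 0.892.
p = a·p₁ + b·p₂ ≈ (-0.541, 0.731, 0.417); φ = arcsin(p_z) ≈ 24.62°, λ = atan2(p_y, p_x) ≈ 126.51°.

≈ 24.6°N, 126.5°E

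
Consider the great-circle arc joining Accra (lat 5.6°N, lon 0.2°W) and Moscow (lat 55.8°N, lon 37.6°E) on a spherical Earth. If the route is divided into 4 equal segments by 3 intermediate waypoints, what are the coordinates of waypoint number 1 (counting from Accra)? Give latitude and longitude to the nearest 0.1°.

≈ lat 18.9°N, lon 6.0°E

From cos δ = sin φ₁ sin φ₂ + cos φ₁ cos φ₂ cos Δλ, the central angle is δ ≈ 1.021 rad (58.5°).
Interpolate at f = 1/4 with slerp weights a = sin((1−f)δ)/sin δ ≈ 0.813, b = sin(fδ)/sin δ ≈ 0.296.
p = a·p₁ + b·p₂ ≈ (0.941, 0.099, 0.324); φ = arcsin(p_z) ≈ 18.92°, λ = atan2(p_y, p_x) ≈ 5.99°.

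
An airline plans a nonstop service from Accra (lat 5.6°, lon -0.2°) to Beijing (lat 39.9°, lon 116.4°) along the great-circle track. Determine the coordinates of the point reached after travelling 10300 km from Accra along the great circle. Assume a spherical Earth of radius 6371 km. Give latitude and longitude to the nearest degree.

≈ lat 44°, lon 99°

Write both endpoints as unit vectors p₁, p₂ with components (cos φ cos λ, cos φ sin λ, sin φ).
The central angle between the endpoints is δ = arccos(p₁·p₂) ≈ 1.854 rad (106.2°). The total great-circle distance is δ·R ≈ 1.854 × 6371 ≈ 11811 km, so the target fraction is f = 10300/11811 ≈ 0.872.
Interpolate at f ≈ 0.872 with slerp weights a = sin((1−f)δ)/sin δ ≈ 0.245, b = sin(fδ)/sin δ ≈ 1.040.
p = a·p₁ + b·p₂ ≈ (-0.111, 0.714, 0.691); φ = arcsin(p_z) ≈ 43.73°, λ = atan2(p_y, p_x) ≈ 98.87°.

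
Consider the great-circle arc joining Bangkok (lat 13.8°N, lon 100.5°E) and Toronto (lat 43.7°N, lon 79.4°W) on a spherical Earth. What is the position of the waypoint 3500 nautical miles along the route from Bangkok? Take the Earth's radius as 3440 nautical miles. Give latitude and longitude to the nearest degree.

Write both endpoints as unit vectors p₁, p₂ with components (cos φ cos λ, cos φ sin λ, sin φ).
The central angle between the endpoints is δ = arccos(p₁·p₂) ≈ 2.138 rad (122.5°). The total great-circle distance is δ·R ≈ 2.138 × 3440 ≈ 7355 nmi, so the target fraction is f = 3500/7355 ≈ 0.476.
Interpolate at f ≈ 0.476 with slerp weights a = sin((1−f)δ)/sin δ ≈ 1.068, b = sin(fδ)/sin δ ≈ 1.009.
p = a·p₁ + b·p₂ ≈ (-0.055, 0.303, 0.952); φ = arcsin(p_z) ≈ 72.09°, λ = atan2(p_y, p_x) ≈ 100.26°.

≈ lat 72°N, lon 100°E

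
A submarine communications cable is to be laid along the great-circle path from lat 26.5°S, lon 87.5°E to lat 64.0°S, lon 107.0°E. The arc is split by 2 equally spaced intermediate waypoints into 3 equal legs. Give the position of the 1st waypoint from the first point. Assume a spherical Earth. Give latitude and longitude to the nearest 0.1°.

≈ lat 39.3°S, lon 91.4°E

Write both endpoints as unit vectors p₁, p₂ with components (cos φ cos λ, cos φ sin λ, sin φ).
The central angle between the endpoints is δ = arccos(p₁·p₂) ≈ 0.691 rad (39.6°).
Interpolate at f = 1/3 with slerp weights a = sin((1−f)δ)/sin δ ≈ 0.698, b = sin(fδ)/sin δ ≈ 0.358.
p = a·p₁ + b·p₂ ≈ (-0.019, 0.774, -0.633); φ = arcsin(p_z) ≈ -39.28°, λ = atan2(p_y, p_x) ≈ 91.38°.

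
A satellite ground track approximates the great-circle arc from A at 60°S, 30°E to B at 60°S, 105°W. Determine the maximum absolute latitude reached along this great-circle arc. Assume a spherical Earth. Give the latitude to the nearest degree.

≈ 78°S

The great circle lies in the plane with unit normal n̂ = (p₁ × p₂)/|p₁ × p₂|.
Here n̂_z ≈ -0.216; the vertex latitude is φ_max = arccos|n̂_z| ≈ 77.5°.
Check via Clairaut: cos φ_max = |cos φ₁| · sin C = cos(60.0°)·sin(154.4°) ≈ 0.216, again giving ≈ 77.5°.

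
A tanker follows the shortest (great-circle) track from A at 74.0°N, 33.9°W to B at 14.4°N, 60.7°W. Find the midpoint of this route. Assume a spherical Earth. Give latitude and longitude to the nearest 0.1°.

The haversine formula gives a central angle δ ≈ 1.073 rad (61.5°) between the endpoints.
Interpolate at f = 1/2 with slerp weights a = sin((1−f)δ)/sin δ ≈ 0.582, b = sin(fδ)/sin δ ≈ 0.582.
p = a·p₁ + b·p₂ ≈ (0.409, -0.581, 0.704); φ = arcsin(p_z) ≈ 44.74°, λ = atan2(p_y, p_x) ≈ -54.86°.

≈ 44.7°N, 54.9°W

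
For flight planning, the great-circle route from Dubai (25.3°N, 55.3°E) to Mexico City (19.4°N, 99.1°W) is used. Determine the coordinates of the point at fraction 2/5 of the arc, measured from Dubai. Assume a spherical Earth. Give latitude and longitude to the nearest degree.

≈ (60°N, 1°W)

Write both endpoints as unit vectors p₁, p₂ with components (cos φ cos λ, cos φ sin λ, sin φ).
The central angle between the endpoints is δ = arccos(p₁·p₂) ≈ 2.249 rad (128.8°).
Interpolate at f = 2/5 with slerp weights a = sin((1−f)δ)/sin δ ≈ 1.252, b = sin(fδ)/sin δ ≈ 1.005.
p = a·p₁ + b·p₂ ≈ (0.495, -0.005, 0.869); φ = arcsin(p_z) ≈ 60.35°, λ = atan2(p_y, p_x) ≈ -0.61°.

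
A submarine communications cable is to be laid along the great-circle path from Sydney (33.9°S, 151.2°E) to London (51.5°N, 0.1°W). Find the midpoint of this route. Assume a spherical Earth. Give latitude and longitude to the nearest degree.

Convert each endpoint to a unit vector on the sphere (x = cos φ cos λ, y = cos φ sin λ, z = sin φ).
The central angle between the endpoints is δ = arccos(p₁·p₂) ≈ 2.668 rad (152.8°).
Interpolate at f = 1/2 with slerp weights a = sin((1−f)δ)/sin δ ≈ 2.129, b = sin(fδ)/sin δ ≈ 2.129.
p = a·p₁ + b·p₂ ≈ (-0.223, 0.849, 0.479); φ = arcsin(p_z) ≈ 28.61°, λ = atan2(p_y, p_x) ≈ 104.73°.

≈ 29°N, 105°E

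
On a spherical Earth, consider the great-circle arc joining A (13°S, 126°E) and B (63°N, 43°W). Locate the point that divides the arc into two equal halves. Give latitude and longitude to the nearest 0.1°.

Convert each endpoint to a unit vector on the sphere (x = cos φ cos λ, y = cos φ sin λ, z = sin φ).
The central angle between the endpoints is δ = arccos(p₁·p₂) ≈ 2.258 rad (129.4°).
Interpolate at f = 1/2 with slerp weights a = sin((1−f)δ)/sin δ ≈ 1.170, b = sin(fδ)/sin δ ≈ 1.170.
p = a·p₁ + b·p₂ ≈ (-0.282, 0.560, 0.779); φ = arcsin(p_z) ≈ 51.19°, λ = atan2(p_y, p_x) ≈ 116.70°.

≈ (51.2°N, 116.7°E)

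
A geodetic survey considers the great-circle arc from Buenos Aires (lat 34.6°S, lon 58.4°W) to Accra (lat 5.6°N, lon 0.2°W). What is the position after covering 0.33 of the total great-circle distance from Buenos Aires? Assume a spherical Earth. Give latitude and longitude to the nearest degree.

Convert each endpoint to a unit vector on the sphere (x = cos φ cos λ, y = cos φ sin λ, z = sin φ).
The central angle between the endpoints is δ = arccos(p₁·p₂) ≈ 1.185 rad (67.9°).
Interpolate at f = 0.33 with slerp weights a = sin((1−f)δ)/sin δ ≈ 0.770, b = sin(fδ)/sin δ ≈ 0.411.
p = a·p₁ + b·p₂ ≈ (0.741, -0.541, -0.397); φ = arcsin(p_z) ≈ -23.39°, λ = atan2(p_y, p_x) ≈ -36.12°.

≈ lat 23°S, lon 36°W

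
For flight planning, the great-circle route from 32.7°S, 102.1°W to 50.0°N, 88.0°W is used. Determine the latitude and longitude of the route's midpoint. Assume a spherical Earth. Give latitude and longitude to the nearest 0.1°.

≈ 8.7°N, 96.0°W

Convert each endpoint to a unit vector on the sphere (x = cos φ cos λ, y = cos φ sin λ, z = sin φ).
The central angle between the endpoints is δ = arccos(p₁·p₂) ≈ 1.460 rad (83.6°).
Interpolate at f = 1/2 with slerp weights a = sin((1−f)δ)/sin δ ≈ 0.671, b = sin(fδ)/sin δ ≈ 0.671.
p = a·p₁ + b·p₂ ≈ (-0.103, -0.983, 0.151); φ = arcsin(p_z) ≈ 8.71°, λ = atan2(p_y, p_x) ≈ -96.00°.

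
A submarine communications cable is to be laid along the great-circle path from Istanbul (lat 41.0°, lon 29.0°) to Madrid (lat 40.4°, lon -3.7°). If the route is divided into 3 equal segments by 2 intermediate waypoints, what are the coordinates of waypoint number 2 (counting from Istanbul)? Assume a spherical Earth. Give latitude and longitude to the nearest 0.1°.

≈ lat 41.6°, lon 7.1°

Convert each endpoint to a unit vector on the sphere (x = cos φ cos λ, y = cos φ sin λ, z = sin φ).
The central angle between the endpoints is δ = arccos(p₁·p₂) ≈ 0.430 rad (24.7°).
Interpolate at f = 2/3 with slerp weights a = sin((1−f)δ)/sin δ ≈ 0.343, b = sin(fδ)/sin δ ≈ 0.678.
p = a·p₁ + b·p₂ ≈ (0.742, 0.092, 0.664); φ = arcsin(p_z) ≈ 41.64°, λ = atan2(p_y, p_x) ≈ 7.07°.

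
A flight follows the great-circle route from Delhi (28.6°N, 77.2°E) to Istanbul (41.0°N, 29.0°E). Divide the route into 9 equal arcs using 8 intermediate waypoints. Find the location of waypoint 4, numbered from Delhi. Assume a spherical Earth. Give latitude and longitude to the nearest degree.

≈ (37°N, 58°E)

Convert each endpoint to a unit vector on the sphere (x = cos φ cos λ, y = cos φ sin λ, z = sin φ).
The central angle between the endpoints is δ = arccos(p₁·p₂) ≈ 0.714 rad (40.9°).
Interpolate at f = 4/9 with slerp weights a = sin((1−f)δ)/sin δ ≈ 0.590, b = sin(fδ)/sin δ ≈ 0.476.
p = a·p₁ + b·p₂ ≈ (0.429, 0.679, 0.595); φ = arcsin(p_z) ≈ 36.51°, λ = atan2(p_y, p_x) ≈ 57.72°.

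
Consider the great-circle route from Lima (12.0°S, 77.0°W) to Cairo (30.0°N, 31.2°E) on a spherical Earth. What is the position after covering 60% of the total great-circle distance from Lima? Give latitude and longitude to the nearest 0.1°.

≈ 19.7°N, 17.1°W

From cos δ = sin φ₁ sin φ₂ + cos φ₁ cos φ₂ cos Δλ, the central angle is δ ≈ 1.948 rad (111.6°).
Interpolate at f = 0.60 with slerp weights a = sin((1−f)δ)/sin δ ≈ 0.756, b = sin(fδ)/sin δ ≈ 0.990.
p = a·p₁ + b·p₂ ≈ (0.900, -0.276, 0.338); φ = arcsin(p_z) ≈ 19.74°, λ = atan2(p_y, p_x) ≈ -17.08°.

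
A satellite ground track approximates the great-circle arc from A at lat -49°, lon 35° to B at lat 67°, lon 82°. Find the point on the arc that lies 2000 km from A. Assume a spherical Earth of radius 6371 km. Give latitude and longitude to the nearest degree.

≈ lat -32°, lon 42°

Write both endpoints as unit vectors p₁, p₂ with components (cos φ cos λ, cos φ sin λ, sin φ).
The central angle between the endpoints is δ = arccos(p₁·p₂) ≈ 2.118 rad (121.3°). The total great-circle distance is δ·R ≈ 2.118 × 6371 ≈ 13491 km, so the target fraction is f = 2000/13491 ≈ 0.148.
Interpolate at f ≈ 0.148 with slerp weights a = sin((1−f)δ)/sin δ ≈ 1.139, b = sin(fδ)/sin δ ≈ 0.361.
p = a·p₁ + b·p₂ ≈ (0.632, 0.568, -0.527); φ = arcsin(p_z) ≈ -31.80°, λ = atan2(p_y, p_x) ≈ 41.98°.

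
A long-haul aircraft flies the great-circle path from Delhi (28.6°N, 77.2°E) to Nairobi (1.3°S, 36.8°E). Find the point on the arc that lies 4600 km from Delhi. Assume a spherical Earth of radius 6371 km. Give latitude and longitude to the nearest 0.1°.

≈ 3.6°N, 42.5°E

From cos δ = sin φ₁ sin φ₂ + cos φ₁ cos φ₂ cos Δλ, the central angle is δ ≈ 0.853 rad (48.9°). The total great-circle distance is δ·R ≈ 0.853 × 6371 ≈ 5436 km, so the target fraction is f = 4600/5436 ≈ 0.846.
Interpolate at f ≈ 0.846 with slerp weights a = sin((1−f)δ)/sin δ ≈ 0.174, b = sin(fδ)/sin δ ≈ 0.877.
p = a·p₁ + b·p₂ ≈ (0.736, 0.674, 0.063); φ = arcsin(p_z) ≈ 3.62°, λ = atan2(p_y, p_x) ≈ 42.48°.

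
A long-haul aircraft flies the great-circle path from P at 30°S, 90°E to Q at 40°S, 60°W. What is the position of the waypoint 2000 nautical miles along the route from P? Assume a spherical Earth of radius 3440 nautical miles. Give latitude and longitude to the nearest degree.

Convert each endpoint to a unit vector on the sphere (x = cos φ cos λ, y = cos φ sin λ, z = sin φ).
The central angle between the endpoints is δ = arccos(p₁·p₂) ≈ 1.827 rad (104.7°). The total great-circle distance is δ·R ≈ 1.827 × 3440 ≈ 6284 nmi, so the target fraction is f = 2000/6284 ≈ 0.318.
Interpolate at f ≈ 0.318 with slerp weights a = sin((1−f)δ)/sin δ ≈ 0.979, b = sin(fδ)/sin δ ≈ 0.568.
p = a·p₁ + b·p₂ ≈ (0.217, 0.472, -0.855); φ = arcsin(p_z) ≈ -58.72°, λ = atan2(p_y, p_x) ≈ 65.25°.

≈ 59°S, 65°E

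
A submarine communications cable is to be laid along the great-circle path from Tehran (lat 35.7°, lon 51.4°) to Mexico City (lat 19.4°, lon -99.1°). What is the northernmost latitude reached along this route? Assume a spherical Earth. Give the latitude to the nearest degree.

The great circle lies in the plane with unit normal n̂ = (p₁ × p₂)/|p₁ × p₂|.
Here n̂_z ≈ -0.428; the vertex latitude is φ_max = arccos|n̂_z| ≈ 64.7°.
Check via Clairaut: cos φ_max = |cos φ₁| · sin C = cos(35.7°)·sin(31.8°) ≈ 0.428, again giving ≈ 64.7°.

≈ 65°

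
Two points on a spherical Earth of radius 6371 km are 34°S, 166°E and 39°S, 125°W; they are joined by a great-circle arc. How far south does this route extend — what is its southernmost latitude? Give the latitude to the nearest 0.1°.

The great circle lies in the plane with unit normal n̂ = (p₁ × p₂)/|p₁ × p₂|.
Here n̂_z ≈ +0.740; the vertex latitude is φ_max = arccos|n̂_z| ≈ 42.3°.
Check via Clairaut: cos φ_max = |cos φ₁| · sin C = cos(34.0°)·sin(116.8°) ≈ 0.740, again giving ≈ 42.3°.

≈ 42.3°S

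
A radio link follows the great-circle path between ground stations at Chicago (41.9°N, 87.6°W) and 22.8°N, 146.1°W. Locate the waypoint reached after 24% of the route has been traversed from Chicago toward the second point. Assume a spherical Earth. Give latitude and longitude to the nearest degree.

The haversine formula gives a central angle δ ≈ 0.905 rad (51.9°) between the endpoints.
Interpolate at f = 0.24 with slerp weights a = sin((1−f)δ)/sin δ ≈ 0.807, b = sin(fδ)/sin δ ≈ 0.274.
p = a·p₁ + b·p₂ ≈ (-0.185, -0.741, 0.645); φ = arcsin(p_z) ≈ 40.19°, λ = atan2(p_y, p_x) ≈ -103.98°.

≈ 40°N, 104°W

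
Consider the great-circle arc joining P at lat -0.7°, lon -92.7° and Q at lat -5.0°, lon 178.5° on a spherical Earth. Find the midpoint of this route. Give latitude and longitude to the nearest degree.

≈ lat -4°, lon -137°

Convert each endpoint to a unit vector on the sphere (x = cos φ cos λ, y = cos φ sin λ, z = sin φ).
The central angle between the endpoints is δ = arccos(p₁·p₂) ≈ 1.549 rad (88.7°).
Interpolate at f = 1/2 with slerp weights a = sin((1−f)δ)/sin δ ≈ 0.699, b = sin(fδ)/sin δ ≈ 0.699.
p = a·p₁ + b·p₂ ≈ (-0.730, -0.680, -0.070); φ = arcsin(p_z) ≈ -3.99°, λ = atan2(p_y, p_x) ≈ -137.00°.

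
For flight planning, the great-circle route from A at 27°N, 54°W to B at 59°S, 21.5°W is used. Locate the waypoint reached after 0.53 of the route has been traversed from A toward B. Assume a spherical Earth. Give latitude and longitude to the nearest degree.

≈ 19°S, 41°W

Convert each endpoint to a unit vector on the sphere (x = cos φ cos λ, y = cos φ sin λ, z = sin φ).
The central angle between the endpoints is δ = arccos(p₁·p₂) ≈ 1.573 rad (90.1°).
Interpolate at f = 0.53 with slerp weights a = sin((1−f)δ)/sin δ ≈ 0.674, b = sin(fδ)/sin δ ≈ 0.740.
p = a·p₁ + b·p₂ ≈ (0.708, -0.625, -0.329); φ = arcsin(p_z) ≈ -19.19°, λ = atan2(p_y, p_x) ≈ -41.47°.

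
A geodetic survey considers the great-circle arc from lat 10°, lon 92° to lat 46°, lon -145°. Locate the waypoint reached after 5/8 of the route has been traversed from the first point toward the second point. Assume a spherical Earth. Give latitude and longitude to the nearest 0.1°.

Write both endpoints as unit vectors p₁, p₂ with components (cos φ cos λ, cos φ sin λ, sin φ).
The central angle between the endpoints is δ = arccos(p₁·p₂) ≈ 1.821 rad (104.3°).
Interpolate at f = 5/8 with slerp weights a = sin((1−f)δ)/sin δ ≈ 0.651, b = sin(fδ)/sin δ ≈ 0.937.
p = a·p₁ + b·p₂ ≈ (-0.556, 0.268, 0.787); φ = arcsin(p_z) ≈ 51.92°, λ = atan2(p_y, p_x) ≈ 154.28°.

≈ lat 51.9°, lon 154.3°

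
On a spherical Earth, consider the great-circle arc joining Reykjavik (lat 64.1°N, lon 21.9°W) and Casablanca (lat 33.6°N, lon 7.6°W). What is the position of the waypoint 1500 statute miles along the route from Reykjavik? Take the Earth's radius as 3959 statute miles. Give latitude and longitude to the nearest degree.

≈ lat 43°N, lon 10°W

Write both endpoints as unit vectors p₁, p₂ with components (cos φ cos λ, cos φ sin λ, sin φ).
The central angle between the endpoints is δ = arccos(p₁·p₂) ≈ 0.554 rad (31.7°). The total great-circle distance is δ·R ≈ 0.554 × 3959 ≈ 2194 mi, so the target fraction is f = 1500/2194 ≈ 0.684.
Interpolate at f ≈ 0.684 with slerp weights a = sin((1−f)δ)/sin δ ≈ 0.331, b = sin(fδ)/sin δ ≈ 0.703.
p = a·p₁ + b·p₂ ≈ (0.715, -0.131, 0.687); φ = arcsin(p_z) ≈ 43.40°, λ = atan2(p_y, p_x) ≈ -10.42°.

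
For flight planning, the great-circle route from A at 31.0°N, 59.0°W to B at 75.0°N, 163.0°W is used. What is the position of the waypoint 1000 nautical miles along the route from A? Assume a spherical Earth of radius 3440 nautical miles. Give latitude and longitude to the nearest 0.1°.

≈ 46.8°N, 65.7°W

The haversine formula gives a central angle δ ≈ 1.111 rad (63.7°) between the endpoints. The total great-circle distance is δ·R ≈ 1.111 × 3440 ≈ 3822 nmi, so the target fraction is f = 1000/3822 ≈ 0.262.
Interpolate at f ≈ 0.262 with slerp weights a = sin((1−f)δ)/sin δ ≈ 0.816, b = sin(fδ)/sin δ ≈ 0.320.
p = a·p₁ + b·p₂ ≈ (0.281, -0.624, 0.729); φ = arcsin(p_z) ≈ 46.82°, λ = atan2(p_y, p_x) ≈ -65.74°.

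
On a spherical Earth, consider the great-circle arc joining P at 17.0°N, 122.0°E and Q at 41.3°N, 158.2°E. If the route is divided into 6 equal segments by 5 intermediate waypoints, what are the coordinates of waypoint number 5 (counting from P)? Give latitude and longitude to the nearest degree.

≈ 38°N, 151°E

Convert each endpoint to a unit vector on the sphere (x = cos φ cos λ, y = cos φ sin λ, z = sin φ).
The central angle between the endpoints is δ = arccos(p₁·p₂) ≈ 0.688 rad (39.4°).
Interpolate at f = 5/6 with slerp weights a = sin((1−f)δ)/sin δ ≈ 0.180, b = sin(fδ)/sin δ ≈ 0.854.
p = a·p₁ + b·p₂ ≈ (-0.687, 0.384, 0.616); φ = arcsin(p_z) ≈ 38.06°, λ = atan2(p_y, p_x) ≈ 150.77°.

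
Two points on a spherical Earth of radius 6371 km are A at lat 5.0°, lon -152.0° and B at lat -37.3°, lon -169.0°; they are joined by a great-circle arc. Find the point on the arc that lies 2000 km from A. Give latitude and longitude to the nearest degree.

Write both endpoints as unit vectors p₁, p₂ with components (cos φ cos λ, cos φ sin λ, sin φ).
The central angle between the endpoints is δ = arccos(p₁·p₂) ≈ 0.788 rad (45.2°). The total great-circle distance is δ·R ≈ 0.788 × 6371 ≈ 5023 km, so the target fraction is f = 2000/5023 ≈ 0.398.
Interpolate at f ≈ 0.398 with slerp weights a = sin((1−f)δ)/sin δ ≈ 0.644, b = sin(fδ)/sin δ ≈ 0.435.
p = a·p₁ + b·p₂ ≈ (-0.907, -0.367, -0.208); φ = arcsin(p_z) ≈ -11.99°, λ = atan2(p_y, p_x) ≈ -157.94°.

≈ lat -12°, lon -158°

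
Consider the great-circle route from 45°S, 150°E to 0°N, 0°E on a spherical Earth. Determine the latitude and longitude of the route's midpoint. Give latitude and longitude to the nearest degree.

Convert each endpoint to a unit vector on the sphere (x = cos φ cos λ, y = cos φ sin λ, z = sin φ).
The central angle between the endpoints is δ = arccos(p₁·p₂) ≈ 2.230 rad (127.8°).
Interpolate at f = 1/2 with slerp weights a = sin((1−f)δ)/sin δ ≈ 1.136, b = sin(fδ)/sin δ ≈ 1.136.
p = a·p₁ + b·p₂ ≈ (0.440, 0.402, -0.803); φ = arcsin(p_z) ≈ -53.43°, λ = atan2(p_y, p_x) ≈ 42.37°.

≈ 53°S, 42°E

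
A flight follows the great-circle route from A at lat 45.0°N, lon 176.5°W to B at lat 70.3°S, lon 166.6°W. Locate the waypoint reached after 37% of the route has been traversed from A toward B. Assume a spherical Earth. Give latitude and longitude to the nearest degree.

≈ lat 2°N, lon 174°W

The haversine formula gives a central angle δ ≈ 2.016 rad (115.5°) between the endpoints.
Interpolate at f = 0.37 with slerp weights a = sin((1−f)δ)/sin δ ≈ 1.058, b = sin(fδ)/sin δ ≈ 0.752.
p = a·p₁ + b·p₂ ≈ (-0.994, -0.104, 0.040); φ = arcsin(p_z) ≈ 2.31°, λ = atan2(p_y, p_x) ≈ -174.00°.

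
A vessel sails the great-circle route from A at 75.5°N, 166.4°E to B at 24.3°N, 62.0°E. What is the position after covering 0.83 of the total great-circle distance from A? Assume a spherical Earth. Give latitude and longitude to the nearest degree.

≈ 36°N, 66°E

Write both endpoints as unit vectors p₁, p₂ with components (cos φ cos λ, cos φ sin λ, sin φ).
The central angle between the endpoints is δ = arccos(p₁·p₂) ≈ 1.222 rad (70.0°).
Interpolate at f = 0.83 with slerp weights a = sin((1−f)δ)/sin δ ≈ 0.219, b = sin(fδ)/sin δ ≈ 0.904.
p = a·p₁ + b·p₂ ≈ (0.333, 0.740, 0.584); φ = arcsin(p_z) ≈ 35.75°, λ = atan2(p_y, p_x) ≈ 65.76°.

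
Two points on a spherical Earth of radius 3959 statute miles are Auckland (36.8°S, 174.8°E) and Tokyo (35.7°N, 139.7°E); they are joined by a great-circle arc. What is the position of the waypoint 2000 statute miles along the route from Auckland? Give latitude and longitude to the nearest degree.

≈ 11°S, 161°E

Write both endpoints as unit vectors p₁, p₂ with components (cos φ cos λ, cos φ sin λ, sin φ).
The central angle between the endpoints is δ = arccos(p₁·p₂) ≈ 1.387 rad (79.5°). The total great-circle distance is δ·R ≈ 1.387 × 3959 ≈ 5492 mi, so the target fraction is f = 2000/5492 ≈ 0.364.
Interpolate at f ≈ 0.364 with slerp weights a = sin((1−f)δ)/sin δ ≈ 0.785, b = sin(fδ)/sin δ ≈ 0.492.
p = a·p₁ + b·p₂ ≈ (-0.931, 0.316, -0.183); φ = arcsin(p_z) ≈ -10.55°, λ = atan2(p_y, p_x) ≈ 161.28°.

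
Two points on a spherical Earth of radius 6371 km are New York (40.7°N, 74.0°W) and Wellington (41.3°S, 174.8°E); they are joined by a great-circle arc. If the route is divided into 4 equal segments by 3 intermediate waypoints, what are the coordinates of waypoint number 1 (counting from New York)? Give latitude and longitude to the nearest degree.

≈ 22°N, 106°W

Write both endpoints as unit vectors p₁, p₂ with components (cos φ cos λ, cos φ sin λ, sin φ).
The central angle between the endpoints is δ = arccos(p₁·p₂) ≈ 2.261 rad (129.5°).
Interpolate at f = 1/4 with slerp weights a = sin((1−f)δ)/sin δ ≈ 1.286, b = sin(fδ)/sin δ ≈ 0.694.
p = a·p₁ + b·p₂ ≈ (-0.251, -0.890, 0.381); φ = arcsin(p_z) ≈ 22.37°, λ = atan2(p_y, p_x) ≈ -105.72°.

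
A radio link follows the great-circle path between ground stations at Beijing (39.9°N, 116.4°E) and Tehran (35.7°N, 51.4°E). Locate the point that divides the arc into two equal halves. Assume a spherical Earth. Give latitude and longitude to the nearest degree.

≈ 43°N, 83°E

Convert each endpoint to a unit vector on the sphere (x = cos φ cos λ, y = cos φ sin λ, z = sin φ).
The central angle between the endpoints is δ = arccos(p₁·p₂) ≈ 0.879 rad (50.4°).
Interpolate at f = 1/2 with slerp weights a = sin((1−f)δ)/sin δ ≈ 0.553, b = sin(fδ)/sin δ ≈ 0.553.
p = a·p₁ + b·p₂ ≈ (0.091, 0.730, 0.677); φ = arcsin(p_z) ≈ 42.60°, λ = atan2(p_y, p_x) ≈ 82.86°.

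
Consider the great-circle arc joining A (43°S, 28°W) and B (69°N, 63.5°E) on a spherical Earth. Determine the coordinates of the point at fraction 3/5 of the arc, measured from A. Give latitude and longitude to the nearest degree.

From cos δ = sin φ₁ sin φ₂ + cos φ₁ cos φ₂ cos Δλ, the central angle is δ ≈ 2.270 rad (130.1°).
Interpolate at f = 3/5 with slerp weights a = sin((1−f)δ)/sin δ ≈ 1.030, b = sin(fδ)/sin δ ≈ 1.278.
p = a·p₁ + b·p₂ ≈ (0.869, 0.056, 0.491); φ = arcsin(p_z) ≈ 29.40°, λ = atan2(p_y, p_x) ≈ 3.71°.

≈ (29°N, 4°E)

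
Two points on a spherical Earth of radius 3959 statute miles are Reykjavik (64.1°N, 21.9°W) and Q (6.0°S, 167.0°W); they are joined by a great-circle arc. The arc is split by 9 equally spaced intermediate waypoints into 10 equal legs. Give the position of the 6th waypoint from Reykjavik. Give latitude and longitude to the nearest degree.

Convert each endpoint to a unit vector on the sphere (x = cos φ cos λ, y = cos φ sin λ, z = sin φ).
The central angle between the endpoints is δ = arccos(p₁·p₂) ≈ 2.038 rad (116.8°).
Interpolate at f = 6/10 with slerp weights a = sin((1−f)δ)/sin δ ≈ 0.815, b = sin(fδ)/sin δ ≈ 1.053.
p = a·p₁ + b·p₂ ≈ (-0.690, -0.368, 0.623); φ = arcsin(p_z) ≈ 38.55°, λ = atan2(p_y, p_x) ≈ -151.90°.

≈ (39°N, 152°W)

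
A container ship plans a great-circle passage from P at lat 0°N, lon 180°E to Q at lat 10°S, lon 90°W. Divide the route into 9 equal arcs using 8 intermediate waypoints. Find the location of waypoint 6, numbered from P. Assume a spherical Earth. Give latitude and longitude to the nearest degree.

≈ lat 9°S, lon 120°W

Write both endpoints as unit vectors p₁, p₂ with components (cos φ cos λ, cos φ sin λ, sin φ).
The central angle between the endpoints is δ = arccos(p₁·p₂) ≈ 1.571 rad (90.0°).
Interpolate at f = 6/9 with slerp weights a = sin((1−f)δ)/sin δ ≈ 0.500, b = sin(fδ)/sin δ ≈ 0.866.
p = a·p₁ + b·p₂ ≈ (-0.500, -0.853, -0.150); φ = arcsin(p_z) ≈ -8.65°, λ = atan2(p_y, p_x) ≈ -120.38°.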